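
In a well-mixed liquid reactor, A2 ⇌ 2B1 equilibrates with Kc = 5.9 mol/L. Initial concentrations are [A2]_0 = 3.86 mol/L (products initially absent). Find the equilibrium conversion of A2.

X = 0.456

Let X = conversion of A2; extent ξ = 3.86·X mol/L.
Concentrations: [A2] = 3.86 − 3.86X; [B1] = 7.72X.
Kc = [B1]^2 / ([A2]).
This equals 5.9 at X = 0.456 (the root in 0 < X < 1).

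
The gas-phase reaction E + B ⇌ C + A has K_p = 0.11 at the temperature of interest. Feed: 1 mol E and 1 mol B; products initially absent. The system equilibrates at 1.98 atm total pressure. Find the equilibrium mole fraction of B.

Take 1 mol E as basis and let X be its fractional conversion, so ξ = X.
Moles: n_E = 1 − X; n_B = 1 − X; n_C = X; n_A = X.
n_T stays at 2 (no change in mole number).
y_i = n_i/n_T, p_i = y_i·P. K_p = p_C p_A / (p_E p_B).
Setting this equal to 0.11 and taking the physical root (0 < X < 1) gives X = 0.249.
Then n_B = 0.751, n_T = 2, so y_B = 0.375.

y_B = 0.375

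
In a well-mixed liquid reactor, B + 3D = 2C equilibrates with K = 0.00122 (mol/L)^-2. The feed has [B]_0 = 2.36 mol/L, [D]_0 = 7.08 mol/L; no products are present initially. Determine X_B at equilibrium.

X = 0.153

Let X = conversion of B; extent ξ = 2.36·X mol/L.
Concentrations: [B] = 2.36 − 2.36X; [D] = 7.08 − 7.08X; [C] = 4.72X.
K = [C]^2 / ([B] [D]^3).
Setting equal to 0.00122 and solving for X on (0,1) gives X = 0.153.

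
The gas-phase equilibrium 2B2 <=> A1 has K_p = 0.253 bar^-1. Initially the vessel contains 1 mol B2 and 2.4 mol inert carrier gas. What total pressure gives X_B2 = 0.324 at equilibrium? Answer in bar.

Basis: 1 mol B2 initially; let X = conversion of B2. Extent ξ = 0.5X.
Species balance: n_B2 = 1 − X; n_A1 = 0.5X; n_I = 2.4 (inert).
n_T = Σnᵢ = 3.4 − 0.5X.
K_p = p_A1 / (p_B2^2) with p_i = (n_i/n_T)·P.
At X = 0.324: the mole-fraction product g(X) = Π y_i^ν_i = 1.148. Since K_p = g(X)·P^{-1}, P = (g/K_p)^(1/1) = (1.148/0.253)^(1/1) = 4.54 bar.

P = 4.54 bar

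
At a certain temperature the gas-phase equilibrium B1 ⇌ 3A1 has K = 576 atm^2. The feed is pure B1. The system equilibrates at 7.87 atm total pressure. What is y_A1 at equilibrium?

y_A1 = 0.917

Take 1 mol B1 as basis and let X be its fractional conversion, so ξ = X.
Moles: n_B1 = 1 − X; n_A1 = 3X.
Summing: n_T = 1 + 2X.
With p_i = (n_i/n_T)P, K = p_A1^3 / (p_B1).
Substituting and setting equal to 576 atm^2 gives a polynomial in X; the root in (0,1) is X = 0.787.
Then n_A1 = 2.36, n_T = 2.57, so y_A1 = 0.917.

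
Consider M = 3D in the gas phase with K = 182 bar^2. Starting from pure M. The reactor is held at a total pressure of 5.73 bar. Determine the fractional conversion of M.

Take 1 mol M as basis and let X be its fractional conversion, so ξ = X.
Mole table: n_M = 1 − X; n_D = 3X.
Summing: n_T = 1 + 2X.
With p_i = (n_i/n_T)P, K = p_D^3 / (p_M).
Equating to 182 bar^2 and solving on 0 < X < 1: X = 0.706.

X = 0.706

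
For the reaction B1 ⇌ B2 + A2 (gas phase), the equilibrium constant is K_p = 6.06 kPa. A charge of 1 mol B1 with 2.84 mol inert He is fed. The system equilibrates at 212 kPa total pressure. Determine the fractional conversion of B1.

Take 1 mol B1 as basis and let X be its fractional conversion, so ξ = X.
Mole table: n_B1 = 1 − X; n_B2 = X; n_A2 = X; n_I = 2.84 (inert).
Summing: n_T = 3.84 + X.
Mole fractions y_i = n_i/n_T; K_p = p_B2 p_A2 / (p_B1) with p_i = y_i·P.
Setting this equal to 6.06 kPa and taking the physical root (0 < X < 1) gives X = 0.290.

X = 0.290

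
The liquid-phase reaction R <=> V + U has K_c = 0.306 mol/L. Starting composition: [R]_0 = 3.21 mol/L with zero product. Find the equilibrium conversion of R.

X = 0.265

Let X = conversion of R; extent ξ = 3.21·X mol/L.
Concentrations: [R] = 3.21 − 3.21X; [V] = 3.21X; [U] = 3.21X.
K_c = [V] [U] / ([R]).
Setting equal to 0.306 and solving for X on (0,1) gives X = 0.265.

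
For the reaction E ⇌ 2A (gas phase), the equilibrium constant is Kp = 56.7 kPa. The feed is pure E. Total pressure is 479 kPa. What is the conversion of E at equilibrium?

X = 0.170

Basis: 1 mol E initially; let X = conversion of E. Extent ξ = X.
At extent ξ: n_E = 1 − X; n_A = 2X.
Summing: n_T = 1 + X.
y_i = n_i/n_T, p_i = y_i·P. Kp = p_A^2 / (p_E).
Equating to 56.7 kPa and solving on 0 < X < 1: X = 0.170.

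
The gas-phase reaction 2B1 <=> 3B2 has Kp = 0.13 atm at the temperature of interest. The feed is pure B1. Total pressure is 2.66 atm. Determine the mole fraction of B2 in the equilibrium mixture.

y_B2 = 0.291

Let X = conversion of B1 (basis 1 mol B1); extent of reaction ξ = 0.5X.
Moles: n_B1 = 1 − X; n_B2 = 1.5X.
Summing: n_T = 1 + 0.5X.
y_i = n_i/n_T, p_i = y_i·P. Kp = p_B2^3 / (p_B1^2).
Substituting and setting equal to 0.13 atm gives a polynomial in X; the root in (0,1) is X = 0.215.
Then n_B2 = 0.322, n_T = 1.11, so y_B2 = 0.291.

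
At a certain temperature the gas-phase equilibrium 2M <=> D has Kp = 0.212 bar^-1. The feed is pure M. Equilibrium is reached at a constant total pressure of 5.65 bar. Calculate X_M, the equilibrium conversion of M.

X = 0.584

Let X = conversion of M (basis 1 mol M); extent of reaction ξ = 0.5X.
At extent ξ: n_M = 1 − X; n_D = 0.5X.
Summing: n_T = 1 − 0.5X.
With p_i = (n_i/n_T)P, Kp = p_D / (p_M^2).
Substituting and setting equal to 0.212 bar^-1 gives a polynomial in X; the root in (0,1) is X = 0.584.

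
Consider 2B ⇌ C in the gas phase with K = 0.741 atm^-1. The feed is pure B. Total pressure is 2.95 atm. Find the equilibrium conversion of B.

Let X = conversion of B (basis 1 mol B); extent of reaction ξ = 0.5X.
Moles: n_B = 1 − X; n_C = 0.5X.
Total moles n_T = 1 − 0.5X.
With p_i = (n_i/n_T)P, K = p_C / (p_B^2).
Substituting and setting equal to 0.741 atm^-1 gives a polynomial in X; the root in (0,1) is X = 0.680.

X = 0.680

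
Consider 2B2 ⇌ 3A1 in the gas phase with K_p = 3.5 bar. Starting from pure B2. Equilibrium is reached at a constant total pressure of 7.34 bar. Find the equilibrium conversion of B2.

X = 0.395

Let X = conversion of B2 (basis 1 mol B2); extent of reaction ξ = 0.5X.
Moles: n_B2 = 1 − X; n_A1 = 1.5X.
Total moles n_T = 1 + 0.5X.
With p_i = (n_i/n_T)P, K_p = p_A1^3 / (p_B2^2).
Setting this equal to 3.5 bar and taking the physical root (0 < X < 1) gives X = 0.395.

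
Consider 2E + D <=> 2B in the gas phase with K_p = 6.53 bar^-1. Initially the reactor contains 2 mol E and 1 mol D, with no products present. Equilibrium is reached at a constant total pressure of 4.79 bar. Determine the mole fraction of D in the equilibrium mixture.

Take 2 mol E as basis and let X be its fractional conversion, so ξ = X.
Mole table: n_E = 2 − 2X; n_D = 1 − X; n_B = 2X.
Total moles n_T = 3 − X.
y_i = n_i/n_T, p_i = y_i·P. K_p = p_B^2 / (p_E^2 p_D).
Equating to 6.53 bar^-1 and solving on 0 < X < 1: X = 0.676.
Then n_D = 0.324, n_T = 2.32, so y_D = 0.139.

y_D = 0.139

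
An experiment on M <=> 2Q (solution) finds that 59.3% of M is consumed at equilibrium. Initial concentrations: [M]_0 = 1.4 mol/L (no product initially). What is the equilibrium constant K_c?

K_c = 4.84 mol/L

Let X = conversion of M.
Concentrations: [M] = 1.4 − 1.4X; [Q] = 2.8X.
At X = 0.593: [M] = 0.57, [Q] = 1.66.
K_c = [Q]^2 / ([M]) = 4.84 mol/L.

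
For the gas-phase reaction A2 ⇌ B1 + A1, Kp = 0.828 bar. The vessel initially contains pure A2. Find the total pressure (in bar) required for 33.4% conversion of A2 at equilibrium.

P = 6.59 bar

Take 1 mol A2 as basis and let X be its fractional conversion, so ξ = X.
At extent ξ: n_A2 = 1 − X; n_B1 = X; n_A1 = X.
Total moles n_T = 1 + X.
Kp = p_B1 p_A1 / (p_A2) with p_i = (n_i/n_T)·P.
At X = 0.334: the mole-fraction product g(X) = Π y_i^ν_i = 0.1256. Since Kp = g(X)·P^{1}, P = (Kp/g)^(1/1) = (0.828/0.1256)^(1/1) = 6.59 bar.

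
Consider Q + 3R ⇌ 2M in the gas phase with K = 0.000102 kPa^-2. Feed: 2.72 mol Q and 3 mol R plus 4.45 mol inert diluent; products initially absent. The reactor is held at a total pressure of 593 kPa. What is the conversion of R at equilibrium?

X = 0.612

Take 3 mol R as basis and let X be its fractional conversion, so ξ = X.
Mole table: n_Q = 2.72 − X; n_R = 3 − 3X; n_M = 2X; n_I = 4.45 (inert).
n_T = Σnᵢ = 10.2 − 2X.
Mole fractions y_i = n_i/n_T; K = p_M^2 / (p_Q p_R^3) with p_i = y_i·P.
Equating to 0.000102 kPa^-2 and solving on 0 < X < 1: X = 0.612.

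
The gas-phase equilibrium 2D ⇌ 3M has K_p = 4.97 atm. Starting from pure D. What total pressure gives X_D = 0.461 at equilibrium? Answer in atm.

Take 1 mol D as basis and let X be its fractional conversion, so ξ = 0.5X.
Moles: n_D = 1 − X; n_M = 1.5X.
Summing: n_T = 1 + 0.5X.
K_p = p_M^3 / (p_D^2) with p_i = (n_i/n_T)·P.
At X = 0.461: the mole-fraction product g(X) = Π y_i^ν_i = 0.9249. Since K_p = g(X)·P^{1}, P = (K_p/g)^(1/1) = (4.97/0.9249)^(1/1) = 5.37 atm.

P = 5.37 atm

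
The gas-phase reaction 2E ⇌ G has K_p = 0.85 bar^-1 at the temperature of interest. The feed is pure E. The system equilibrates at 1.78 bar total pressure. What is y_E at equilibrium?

y_E = 0.547

Basis: 1 mol E initially; let X = conversion of E. Extent ξ = 0.5X.
Species balance: n_E = 1 − X; n_G = 0.5X.
Total moles n_T = 1 − 0.5X.
With p_i = (n_i/n_T)P, K_p = p_G / (p_E^2).
Equating to 0.85 bar^-1 and solving on 0 < X < 1: X = 0.623.
Then n_E = 0.377, n_T = 0.688, so y_E = 0.547.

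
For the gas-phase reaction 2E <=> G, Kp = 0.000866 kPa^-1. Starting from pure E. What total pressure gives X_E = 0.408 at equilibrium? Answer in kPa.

P = 535 kPa

Let X = conversion of E (basis 1 mol E); extent of reaction ξ = 0.5X.
Mole table: n_E = 1 − X; n_G = 0.5X.
Total moles n_T = 1 − 0.5X.
Kp = p_G / (p_E^2) with p_i = (n_i/n_T)·P.
At X = 0.408: the mole-fraction product g(X) = Π y_i^ν_i = 0.4633. Since Kp = g(X)·P^{-1}, P = (g/Kp)^(1/1) = (0.4633/0.000866)^(1/1) = 535 kPa.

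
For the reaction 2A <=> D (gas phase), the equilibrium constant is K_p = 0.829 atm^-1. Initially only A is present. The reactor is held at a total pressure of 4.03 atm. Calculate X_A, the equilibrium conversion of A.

X = 0.736

Basis: 1 mol A initially; let X = conversion of A. Extent ξ = 0.5X.
Mole table: n_A = 1 − X; n_D = 0.5X.
Summing: n_T = 1 − 0.5X.
With p_i = (n_i/n_T)P, K_p = p_D / (p_A^2).
Substituting and setting equal to 0.829 atm^-1 gives a polynomial in X; the root in (0,1) is X = 0.736.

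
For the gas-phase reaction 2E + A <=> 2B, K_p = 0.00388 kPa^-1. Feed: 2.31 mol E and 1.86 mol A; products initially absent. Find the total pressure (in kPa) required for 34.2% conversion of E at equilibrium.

Basis: 2.31 mol E initially; let X = conversion of E. Extent ξ = 1.16X.
Mole table: n_E = 2.31 − 2.31X; n_A = 1.86 − 1.16X; n_B = 2.31X.
Total moles n_T = 4.17 − 1.16X.
K_p = p_B^2 / (p_E^2 p_A) with p_i = (n_i/n_T)·P.
At X = 0.342: the mole-fraction product g(X) = Π y_i^ν_i = 0.6961. Since K_p = g(X)·P^{-1}, P = (g/K_p)^(1/1) = (0.6961/0.00388)^(1/1) = 179 kPa.

P = 179 kPa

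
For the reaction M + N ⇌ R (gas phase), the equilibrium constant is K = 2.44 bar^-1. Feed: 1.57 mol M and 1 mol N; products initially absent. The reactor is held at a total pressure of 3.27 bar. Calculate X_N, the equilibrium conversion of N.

Basis: 1 mol N initially; let X = conversion of N. Extent ξ = X.
Moles: n_M = 1.57 − X; n_N = 1 − X; n_R = X.
Summing: n_T = 2.57 − X.
With p_i = (n_i/n_T)P, K = p_R / (p_M p_N).
Substituting and setting equal to 2.44 bar^-1 gives a polynomial in X; the root in (0,1) is X = 0.779.

X = 0.779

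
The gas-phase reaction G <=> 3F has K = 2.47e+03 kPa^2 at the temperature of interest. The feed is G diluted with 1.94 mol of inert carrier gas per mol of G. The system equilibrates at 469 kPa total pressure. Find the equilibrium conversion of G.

X = 0.155

Let X = conversion of G (basis 1 mol G); extent of reaction ξ = X.
Mole table: n_G = 1 − X; n_F = 3X; n_I = 1.94 (inert).
Summing: n_T = 2.94 + 2X.
Mole fractions y_i = n_i/n_T; K = p_F^3 / (p_G) with p_i = y_i·P.
Setting this equal to 2.47e+03 kPa^2 and taking the physical root (0 < X < 1) gives X = 0.155.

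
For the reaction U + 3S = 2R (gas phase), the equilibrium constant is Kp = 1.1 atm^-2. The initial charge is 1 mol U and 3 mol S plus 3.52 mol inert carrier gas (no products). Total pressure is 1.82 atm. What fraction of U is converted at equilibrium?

X = 0.327

Basis: 1 mol U initially; let X = conversion of U. Extent ξ = X.
Moles: n_U = 1 − X; n_S = 3 − 3X; n_R = 2X; n_I = 3.52 (inert).
n_T = Σnᵢ = 7.52 − 2X.
Mole fractions y_i = n_i/n_T; Kp = p_R^2 / (p_U p_S^3) with p_i = y_i·P.
This yields a degree-4 equation in X; solving on (0,1), X = 0.327.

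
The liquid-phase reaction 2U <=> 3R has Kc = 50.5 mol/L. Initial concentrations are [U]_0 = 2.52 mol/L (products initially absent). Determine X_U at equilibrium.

X = 0.739

Let X = conversion of U; extent ξ = 2.52X/2 mol/L.
Concentrations: [U] = 2.52 − 2.52X; [R] = 3.78X.
Kc = [R]^3 / ([U]^2).
This equals 50.5 at X = 0.739 (the root in 0 < X < 1).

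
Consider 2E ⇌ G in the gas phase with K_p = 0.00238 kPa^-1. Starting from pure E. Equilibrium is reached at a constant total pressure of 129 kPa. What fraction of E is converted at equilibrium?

X = 0.330

Let X = conversion of E (basis 1 mol E); extent of reaction ξ = 0.5X.
Species balance: n_E = 1 − X; n_G = 0.5X.
Total moles n_T = 1 − 0.5X.
With p_i = (n_i/n_T)P, K_p = p_G / (p_E^2).
Equating to 0.00238 kPa^-1 and solving on 0 < X < 1: X = 0.330.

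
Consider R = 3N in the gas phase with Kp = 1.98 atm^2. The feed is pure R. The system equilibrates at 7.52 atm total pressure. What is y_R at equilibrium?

y_R = 0.708

Basis: 1 mol R initially; let X = conversion of R. Extent ξ = X.
Moles: n_R = 1 − X; n_N = 3X.
Summing: n_T = 1 + 2X.
Mole fractions y_i = n_i/n_T; Kp = p_N^3 / (p_R) with p_i = y_i·P.
Equating to 1.98 atm^2 and solving on 0 < X < 1: X = 0.121.
Then n_R = 0.879, n_T = 1.24, so y_R = 0.708.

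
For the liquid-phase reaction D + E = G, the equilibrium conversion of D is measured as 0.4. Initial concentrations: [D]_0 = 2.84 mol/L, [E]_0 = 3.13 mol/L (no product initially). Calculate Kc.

Let X = conversion of D.
Concentrations: [D] = 2.84 − 2.84X; [E] = 3.13 − 2.84X; [G] = 2.84X.
At X = 0.4: [D] = 1.7, [E] = 1.99, [G] = 1.14.
Kc = [G] / ([D] [E]) = 0.334 L/mol.

Kc = 0.334 L/mol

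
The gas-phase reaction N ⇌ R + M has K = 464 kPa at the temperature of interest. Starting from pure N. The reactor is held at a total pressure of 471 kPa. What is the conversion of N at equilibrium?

Let X = conversion of N (basis 1 mol N); extent of reaction ξ = X.
At extent ξ: n_N = 1 − X; n_R = X; n_M = X.
n_T = Σnᵢ = 1 + X.
With p_i = (n_i/n_T)P, K = p_R p_M / (p_N).
Substituting and setting equal to 464 kPa gives a polynomial in X; the root in (0,1) is X = 0.704.

X = 0.704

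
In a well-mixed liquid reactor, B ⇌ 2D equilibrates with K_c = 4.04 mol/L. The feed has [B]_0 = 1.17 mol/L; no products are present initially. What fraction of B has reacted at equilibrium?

Let X = conversion of B; extent ξ = 1.17·X mol/L.
Concentrations: [B] = 1.17 − 1.17X; [D] = 2.34X.
K_c = [D]^2 / ([B]).
Setting equal to 4.04 and solving for X on (0,1) gives X = 0.593.

X = 0.593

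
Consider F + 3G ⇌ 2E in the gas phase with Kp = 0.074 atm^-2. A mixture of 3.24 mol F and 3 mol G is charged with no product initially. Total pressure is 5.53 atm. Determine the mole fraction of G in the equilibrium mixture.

Let X = conversion of G (basis 3 mol G); extent of reaction ξ = X.
Moles: n_F = 3.24 − X; n_G = 3 − 3X; n_E = 2X.
Summing: n_T = 6.24 − 2X.
y_i = n_i/n_T, p_i = y_i·P. Kp = p_E^2 / (p_F p_G^3).
Equating to 0.074 atm^-2 and solving on 0 < X < 1: X = 0.472.
Then n_G = 1.59, n_T = 5.3, so y_G = 0.299.

y_G = 0.299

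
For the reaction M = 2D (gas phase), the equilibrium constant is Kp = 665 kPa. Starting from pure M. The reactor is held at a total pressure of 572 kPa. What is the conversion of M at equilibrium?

X = 0.475

Basis: 1 mol M initially; let X = conversion of M. Extent ξ = X.
At extent ξ: n_M = 1 − X; n_D = 2X.
Total moles n_T = 1 + X.
With p_i = (n_i/n_T)P, Kp = p_D^2 / (p_M).
Setting this equal to 665 kPa and taking the physical root (0 < X < 1) gives X = 0.475.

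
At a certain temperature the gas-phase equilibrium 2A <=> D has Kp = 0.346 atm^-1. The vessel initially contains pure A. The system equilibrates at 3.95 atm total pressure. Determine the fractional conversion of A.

X = 0.607

Basis: 1 mol A initially; let X = conversion of A. Extent ξ = 0.5X.
At extent ξ: n_A = 1 − X; n_D = 0.5X.
Total moles n_T = 1 − 0.5X.
With p_i = (n_i/n_T)P, Kp = p_D / (p_A^2).
Equating to 0.346 atm^-1 and solving on 0 < X < 1: X = 0.607.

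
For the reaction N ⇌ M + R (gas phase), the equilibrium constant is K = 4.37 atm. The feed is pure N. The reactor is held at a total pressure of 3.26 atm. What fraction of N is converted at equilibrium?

Take 1 mol N as basis and let X be its fractional conversion, so ξ = X.
At extent ξ: n_N = 1 − X; n_M = X; n_R = X.
Summing: n_T = 1 + X.
y_i = n_i/n_T, p_i = y_i·P. K = p_M p_R / (p_N).
Equating to 4.37 atm and solving on 0 < X < 1: X = 0.757.

X = 0.757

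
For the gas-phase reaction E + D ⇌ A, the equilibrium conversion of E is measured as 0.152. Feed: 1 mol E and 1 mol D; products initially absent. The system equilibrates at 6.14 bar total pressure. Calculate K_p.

Let X = conversion of E (basis 1 mol E); extent of reaction ξ = X.
Moles: n_E = 1 − X; n_D = 1 − X; n_A = X.
Total moles n_T = 2 − X.
At X = 0.152: n_E = 0.848, n_D = 0.848, n_A = 0.152, n_T = 1.85.
p_i = (n_i/n_T)·P. K_p = p_A / (p_E p_D) = 0.0636 bar^-1.

K_p = 0.0636 bar^-1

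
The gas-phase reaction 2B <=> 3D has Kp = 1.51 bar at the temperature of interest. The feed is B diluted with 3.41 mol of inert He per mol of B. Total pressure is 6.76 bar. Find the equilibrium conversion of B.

X = 0.452

Let X = conversion of B (basis 1 mol B); extent of reaction ξ = 0.5X.
Species balance: n_B = 1 − X; n_D = 1.5X; n_I = 3.41 (inert).
Total moles n_T = 4.41 + 0.5X.
y_i = n_i/n_T, p_i = y_i·P. Kp = p_D^3 / (p_B^2).
Substituting and setting equal to 1.51 bar gives a polynomial in X; the root in (0,1) is X = 0.452.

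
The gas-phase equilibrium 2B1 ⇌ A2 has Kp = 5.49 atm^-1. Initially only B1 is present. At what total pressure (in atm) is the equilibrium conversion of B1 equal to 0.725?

P = 0.557 atm

Basis: 1 mol B1 initially; let X = conversion of B1. Extent ξ = 0.5X.
Species balance: n_B1 = 1 − X; n_A2 = 0.5X.
Summing: n_T = 1 − 0.5X.
Kp = p_A2 / (p_B1^2) with p_i = (n_i/n_T)·P.
At X = 0.725: the mole-fraction product g(X) = Π y_i^ν_i = 3.056. Since Kp = g(X)·P^{-1}, P = (g/Kp)^(1/1) = (3.056/5.49)^(1/1) = 0.557 atm.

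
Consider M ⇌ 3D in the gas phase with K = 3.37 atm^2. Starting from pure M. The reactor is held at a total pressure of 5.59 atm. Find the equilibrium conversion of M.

X = 0.183

Let X = conversion of M (basis 1 mol M); extent of reaction ξ = X.
Mole table: n_M = 1 − X; n_D = 3X.
Summing: n_T = 1 + 2X.
y_i = n_i/n_T, p_i = y_i·P. K = p_D^3 / (p_M).
This yields a degree-3 equation in X; solving on (0,1), X = 0.183.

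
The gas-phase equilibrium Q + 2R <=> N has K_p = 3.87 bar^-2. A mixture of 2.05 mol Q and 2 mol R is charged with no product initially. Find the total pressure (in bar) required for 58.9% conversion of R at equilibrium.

Take 2 mol R as basis and let X be its fractional conversion, so ξ = X.
Moles: n_Q = 2.05 − X; n_R = 2 − 2X; n_N = X.
Summing: n_T = 4.05 − 2X.
K_p = p_N / (p_Q p_R^2) with p_i = (n_i/n_T)·P.
At X = 0.589: the mole-fraction product g(X) = Π y_i^ν_i = 4.921. Since K_p = g(X)·P^{-2}, P = (g/K_p)^(1/2) = (4.921/3.87)^(1/2) = 1.13 bar.

P = 1.13 bar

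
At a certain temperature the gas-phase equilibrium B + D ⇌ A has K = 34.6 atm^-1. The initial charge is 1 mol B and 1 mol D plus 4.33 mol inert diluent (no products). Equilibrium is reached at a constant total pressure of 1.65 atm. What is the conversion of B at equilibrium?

Basis: 1 mol B initially; let X = conversion of B. Extent ξ = X.
Moles: n_B = 1 − X; n_D = 1 − X; n_A = X; n_I = 4.33 (inert).
n_T = Σnᵢ = 6.33 − X.
y_i = n_i/n_T, p_i = y_i·P. K = p_A / (p_B p_D).
Setting this equal to 34.6 atm^-1 and taking the physical root (0 < X < 1) gives X = 0.732.

X = 0.732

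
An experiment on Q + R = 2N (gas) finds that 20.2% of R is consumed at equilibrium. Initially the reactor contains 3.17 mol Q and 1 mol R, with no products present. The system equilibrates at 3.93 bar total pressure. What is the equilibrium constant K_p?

K_p = 0.0689

Take 1 mol R as basis and let X be its fractional conversion, so ξ = X.
At extent ξ: n_Q = 3.17 − X; n_R = 1 − X; n_N = 2X.
Since Δν = 0, n_T = 4.17 throughout.
At X = 0.202: n_Q = 2.97, n_R = 0.798, n_N = 0.404, n_T = 4.17.
p_i = (n_i/n_T)·P. K_p = p_N^2 / (p_Q p_R) = 0.0689.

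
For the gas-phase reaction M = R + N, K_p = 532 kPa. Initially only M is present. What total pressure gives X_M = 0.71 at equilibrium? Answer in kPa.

P = 523 kPa

Let X = conversion of M (basis 1 mol M); extent of reaction ξ = X.
At extent ξ: n_M = 1 − X; n_R = X; n_N = X.
n_T = Σnᵢ = 1 + X.
K_p = p_R p_N / (p_M) with p_i = (n_i/n_T)·P.
At X = 0.71: the mole-fraction product g(X) = Π y_i^ν_i = 1.017. Since K_p = g(X)·P^{1}, P = (K_p/g)^(1/1) = (532/1.017)^(1/1) = 523 kPa.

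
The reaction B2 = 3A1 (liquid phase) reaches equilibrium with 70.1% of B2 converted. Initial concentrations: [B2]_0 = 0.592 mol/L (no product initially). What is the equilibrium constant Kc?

Kc = 10.9 (mol/L)^2

Let X = conversion of B2.
Concentrations: [B2] = 0.592 − 0.592X; [A1] = 1.78X.
At X = 0.701: [B2] = 0.177, [A1] = 1.24.
Kc = [A1]^3 / ([B2]) = 10.9 (mol/L)^2.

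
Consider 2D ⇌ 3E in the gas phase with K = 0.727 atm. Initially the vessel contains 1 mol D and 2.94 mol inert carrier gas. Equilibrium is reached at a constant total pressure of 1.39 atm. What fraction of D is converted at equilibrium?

X = 0.527

Basis: 1 mol D initially; let X = conversion of D. Extent ξ = 0.5X.
Species balance: n_D = 1 − X; n_E = 1.5X; n_I = 2.94 (inert).
Total moles n_T = 3.94 + 0.5X.
With p_i = (n_i/n_T)P, K = p_E^3 / (p_D^2).
Setting this equal to 0.727 atm and taking the physical root (0 < X < 1) gives X = 0.527.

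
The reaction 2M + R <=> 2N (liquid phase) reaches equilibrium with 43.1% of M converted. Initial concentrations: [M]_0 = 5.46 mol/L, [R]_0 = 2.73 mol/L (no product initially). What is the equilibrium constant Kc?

Let X = conversion of M.
Concentrations: [M] = 5.46 − 5.46X; [R] = 2.73 − 2.73X; [N] = 5.46X.
At X = 0.431: [M] = 3.11, [R] = 1.55, [N] = 2.35.
Kc = [N]^2 / ([M]^2 [R]) = 0.369 L/mol.

Kc = 0.369 L/mol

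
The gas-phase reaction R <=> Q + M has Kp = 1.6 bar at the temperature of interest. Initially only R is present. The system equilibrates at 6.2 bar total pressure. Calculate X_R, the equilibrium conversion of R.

Basis: 1 mol R initially; let X = conversion of R. Extent ξ = X.
Moles: n_R = 1 − X; n_Q = X; n_M = X.
n_T = Σnᵢ = 1 + X.
With p_i = (n_i/n_T)P, Kp = p_Q p_M / (p_R).
Substituting and setting equal to 1.6 bar gives a polynomial in X; the root in (0,1) is X = 0.453.

X = 0.453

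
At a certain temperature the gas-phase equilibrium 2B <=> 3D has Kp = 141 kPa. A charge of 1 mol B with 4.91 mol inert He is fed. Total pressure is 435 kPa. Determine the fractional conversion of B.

X = 0.517

Take 1 mol B as basis and let X be its fractional conversion, so ξ = 0.5X.
At extent ξ: n_B = 1 − X; n_D = 1.5X; n_I = 4.91 (inert).
Summing: n_T = 5.91 + 0.5X.
y_i = n_i/n_T, p_i = y_i·P. Kp = p_D^3 / (p_B^2).
Setting this equal to 141 kPa and taking the physical root (0 < X < 1) gives X = 0.517.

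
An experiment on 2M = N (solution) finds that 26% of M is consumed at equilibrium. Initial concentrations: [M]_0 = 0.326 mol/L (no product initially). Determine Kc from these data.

Let X = conversion of M.
Concentrations: [M] = 0.326 − 0.326X; [N] = 0.163X.
At X = 0.26: [M] = 0.241, [N] = 0.0424.
Kc = [N] / ([M]^2) = 0.728 L/mol.

Kc = 0.728 L/mol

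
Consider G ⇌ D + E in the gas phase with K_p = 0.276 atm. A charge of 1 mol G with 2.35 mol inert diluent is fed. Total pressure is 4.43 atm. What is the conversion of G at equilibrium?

Let X = conversion of G (basis 1 mol G); extent of reaction ξ = X.
Mole table: n_G = 1 − X; n_D = X; n_E = X; n_I = 2.35 (inert).
n_T = Σnᵢ = 3.35 + X.
With p_i = (n_i/n_T)P, K_p = p_D p_E / (p_G).
This yields a degree-2 equation in X; solving on (0,1), X = 0.380.

X = 0.380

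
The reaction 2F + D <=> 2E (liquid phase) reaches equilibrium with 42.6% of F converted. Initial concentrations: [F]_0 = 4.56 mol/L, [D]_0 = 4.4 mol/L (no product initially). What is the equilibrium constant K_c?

Let X = conversion of F.
Concentrations: [F] = 4.56 − 4.56X; [D] = 4.4 − 2.28X; [E] = 4.56X.
At X = 0.426: [F] = 2.62, [D] = 3.43, [E] = 1.94.
K_c = [E]^2 / ([F]^2 [D]) = 0.161 L/mol.

K_c = 0.161 L/mol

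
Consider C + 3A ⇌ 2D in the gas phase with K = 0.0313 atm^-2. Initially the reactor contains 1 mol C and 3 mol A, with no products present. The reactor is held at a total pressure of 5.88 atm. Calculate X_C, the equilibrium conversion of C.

X = 0.348

Take 1 mol C as basis and let X be its fractional conversion, so ξ = X.
Species balance: n_C = 1 − X; n_A = 3 − 3X; n_D = 2X.
n_T = Σnᵢ = 4 − 2X.
Mole fractions y_i = n_i/n_T; K = p_D^2 / (p_C p_A^3) with p_i = y_i·P.
Equating to 0.0313 atm^-2 and solving on 0 < X < 1: X = 0.348.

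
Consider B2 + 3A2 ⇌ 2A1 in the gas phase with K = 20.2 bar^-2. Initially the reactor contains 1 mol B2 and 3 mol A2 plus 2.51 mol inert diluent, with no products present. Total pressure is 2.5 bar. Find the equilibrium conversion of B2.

X = 0.658

Let X = conversion of B2 (basis 1 mol B2); extent of reaction ξ = X.
Moles: n_B2 = 1 − X; n_A2 = 3 − 3X; n_A1 = 2X; n_I = 2.51 (inert).
Total moles n_T = 6.51 − 2X.
With p_i = (n_i/n_T)P, K = p_A1^2 / (p_B2 p_A2^3).
Equating to 20.2 bar^-2 and solving on 0 < X < 1: X = 0.658.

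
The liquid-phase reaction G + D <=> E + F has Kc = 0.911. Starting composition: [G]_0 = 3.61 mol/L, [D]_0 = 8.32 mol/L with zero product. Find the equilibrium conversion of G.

Let X = conversion of G; extent ξ = 3.61·X mol/L.
Concentrations: [G] = 3.61 − 3.61X; [D] = 8.32 − 3.61X; [E] = 3.61X; [F] = 3.61X.
Kc = [E] [F] / ([G] [D]).
Setting equal to 0.911 and solving for X on (0,1) gives X = 0.684.

X = 0.684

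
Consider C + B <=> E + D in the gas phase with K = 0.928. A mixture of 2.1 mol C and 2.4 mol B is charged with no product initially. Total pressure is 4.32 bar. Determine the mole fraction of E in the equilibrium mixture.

Let X = conversion of C (basis 2.1 mol C); extent of reaction ξ = 2.1X.
At extent ξ: n_C = 2.1 − 2.1X; n_B = 2.4 − 2.1X; n_E = 2.1X; n_D = 2.1X.
n_T stays at 4.5 (no change in mole number).
y_i = n_i/n_T, p_i = y_i·P. K = p_E p_D / (p_C p_B).
This yields a degree-2 equation in X; solving on (0,1), X = 0.523.
Then n_E = 1.1, n_T = 4.5, so y_E = 0.244.

y_E = 0.244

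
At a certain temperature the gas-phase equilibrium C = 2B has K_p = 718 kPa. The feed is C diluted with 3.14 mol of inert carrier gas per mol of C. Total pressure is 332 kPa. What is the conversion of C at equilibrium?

X = 0.774

Take 1 mol C as basis and let X be its fractional conversion, so ξ = X.
Species balance: n_C = 1 − X; n_B = 2X; n_I = 3.14 (inert).
n_T = Σnᵢ = 4.14 + X.
Mole fractions y_i = n_i/n_T; K_p = p_B^2 / (p_C) with p_i = y_i·P.
This yields a degree-2 equation in X; solving on (0,1), X = 0.774.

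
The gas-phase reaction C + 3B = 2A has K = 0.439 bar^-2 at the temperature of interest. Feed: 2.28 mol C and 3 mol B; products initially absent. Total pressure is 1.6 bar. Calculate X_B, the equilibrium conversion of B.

Basis: 3 mol B initially; let X = conversion of B. Extent ξ = X.
Moles: n_C = 2.28 − X; n_B = 3 − 3X; n_A = 2X.
Total moles n_T = 5.28 − 2X.
With p_i = (n_i/n_T)P, K = p_A^2 / (p_C p_B^3).
This yields a degree-4 equation in X; solving on (0,1), X = 0.396.

X = 0.396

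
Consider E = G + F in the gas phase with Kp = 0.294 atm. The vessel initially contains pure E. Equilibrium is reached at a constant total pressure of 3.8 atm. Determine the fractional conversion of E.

X = 0.268

Basis: 1 mol E initially; let X = conversion of E. Extent ξ = X.
At extent ξ: n_E = 1 − X; n_G = X; n_F = X.
Total moles n_T = 1 + X.
Mole fractions y_i = n_i/n_T; Kp = p_G p_F / (p_E) with p_i = y_i·P.
Substituting and setting equal to 0.294 atm gives a polynomial in X; the root in (0,1) is X = 0.268.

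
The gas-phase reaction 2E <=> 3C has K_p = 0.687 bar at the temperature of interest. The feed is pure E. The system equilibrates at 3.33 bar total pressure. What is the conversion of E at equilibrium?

Take 1 mol E as basis and let X be its fractional conversion, so ξ = 0.5X.
At extent ξ: n_E = 1 − X; n_C = 1.5X.
n_T = Σnᵢ = 1 + 0.5X.
With p_i = (n_i/n_T)P, K_p = p_C^3 / (p_E^2).
Equating to 0.687 bar and solving on 0 < X < 1: X = 0.320.

X = 0.320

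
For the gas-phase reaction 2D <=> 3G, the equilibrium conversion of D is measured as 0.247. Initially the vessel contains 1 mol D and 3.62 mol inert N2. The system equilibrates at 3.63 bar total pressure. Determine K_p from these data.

Let X = conversion of D (basis 1 mol D); extent of reaction ξ = 0.5X.
Moles: n_D = 1 − X; n_G = 1.5X; n_I = 3.62 (inert).
Summing: n_T = 4.62 + 0.5X.
At X = 0.247: n_D = 0.753, n_G = 0.37, n_T = 4.74.
p_i = (n_i/n_T)·P. K_p = p_G^3 / (p_D^2) = 0.0686 bar.

K_p = 0.0686 bar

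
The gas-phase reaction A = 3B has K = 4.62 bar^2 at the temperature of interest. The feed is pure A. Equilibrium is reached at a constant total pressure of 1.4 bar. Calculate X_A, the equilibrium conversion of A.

X = 0.557

Take 1 mol A as basis and let X be its fractional conversion, so ξ = X.
Moles: n_A = 1 − X; n_B = 3X.
Total moles n_T = 1 + 2X.
y_i = n_i/n_T, p_i = y_i·P. K = p_B^3 / (p_A).
Equating to 4.62 bar^2 and solving on 0 < X < 1: X = 0.557.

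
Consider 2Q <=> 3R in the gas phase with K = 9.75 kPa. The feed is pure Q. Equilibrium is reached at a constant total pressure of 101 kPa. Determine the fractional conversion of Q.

Basis: 1 mol Q initially; let X = conversion of Q. Extent ξ = 0.5X.
At extent ξ: n_Q = 1 − X; n_R = 1.5X.
Summing: n_T = 1 + 0.5X.
Mole fractions y_i = n_i/n_T; K = p_R^3 / (p_Q^2) with p_i = y_i·P.
Substituting and setting equal to 9.75 kPa gives a polynomial in X; the root in (0,1) is X = 0.261.

X = 0.261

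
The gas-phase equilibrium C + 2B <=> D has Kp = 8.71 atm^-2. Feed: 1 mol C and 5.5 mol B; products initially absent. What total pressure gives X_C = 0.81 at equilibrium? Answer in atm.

P = 0.88 atm

Let X = conversion of C (basis 1 mol C); extent of reaction ξ = X.
Species balance: n_C = 1 − X; n_B = 5.5 − 2X; n_D = X.
Summing: n_T = 6.5 − 2X.
Kp = p_D / (p_C p_B^2) with p_i = (n_i/n_T)·P.
At X = 0.81: the mole-fraction product g(X) = Π y_i^ν_i = 6.744. Since Kp = g(X)·P^{-2}, P = (g/Kp)^(1/2) = (6.744/8.71)^(1/2) = 0.88 atm.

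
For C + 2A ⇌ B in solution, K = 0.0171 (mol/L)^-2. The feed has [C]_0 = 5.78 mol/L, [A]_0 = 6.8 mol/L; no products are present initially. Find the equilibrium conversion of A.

X = 0.388

Let X = conversion of A; extent ξ = 6.8X/2 mol/L.
Concentrations: [C] = 5.78 − 3.4X; [A] = 6.8 − 6.8X; [B] = 3.4X.
K = [B] / ([C] [A]^2).
Solving K = 0.0171 for X ∈ (0,1): X = 0.388.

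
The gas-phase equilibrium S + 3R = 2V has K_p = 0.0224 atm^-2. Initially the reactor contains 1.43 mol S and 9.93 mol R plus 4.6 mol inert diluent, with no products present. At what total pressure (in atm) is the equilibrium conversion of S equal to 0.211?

Let X = conversion of S (basis 1.43 mol S); extent of reaction ξ = 1.43X.
Species balance: n_S = 1.43 − 1.43X; n_R = 9.93 − 4.29X; n_V = 2.86X; n_I = 4.6 (inert).
n_T = Σnᵢ = 16 − 2.86X.
K_p = p_V^2 / (p_S p_R^3) with p_i = (n_i/n_T)·P.
At X = 0.211: the mole-fraction product g(X) = Π y_i^ν_i = 0.1036. Since K_p = g(X)·P^{-2}, P = (g/K_p)^(1/2) = (0.1036/0.0224)^(1/2) = 2.15 atm.

P = 2.15 atm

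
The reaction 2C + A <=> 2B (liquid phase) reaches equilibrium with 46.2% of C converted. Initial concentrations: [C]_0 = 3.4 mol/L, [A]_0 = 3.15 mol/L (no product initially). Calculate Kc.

Kc = 0.312 L/mol

Let X = conversion of C.
Concentrations: [C] = 3.4 − 3.4X; [A] = 3.15 − 1.7X; [B] = 3.4X.
At X = 0.462: [C] = 1.83, [A] = 2.36, [B] = 1.57.
Kc = [B]^2 / ([C]^2 [A]) = 0.312 L/mol.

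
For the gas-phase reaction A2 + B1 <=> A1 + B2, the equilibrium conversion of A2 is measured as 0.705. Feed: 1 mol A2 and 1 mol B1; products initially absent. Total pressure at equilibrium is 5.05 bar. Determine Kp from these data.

Kp = 5.71

Basis: 1 mol A2 initially; let X = conversion of A2. Extent ξ = X.
At extent ξ: n_A2 = 1 − X; n_B1 = 1 − X; n_A1 = X; n_B2 = X.
Since Δν = 0, n_T = 2 throughout.
At X = 0.705: n_A2 = 0.295, n_B1 = 0.295, n_A1 = 0.705, n_B2 = 0.705, n_T = 2.
p_i = (n_i/n_T)·P. Kp = p_A1 p_B2 / (p_A2 p_B1) = 5.71.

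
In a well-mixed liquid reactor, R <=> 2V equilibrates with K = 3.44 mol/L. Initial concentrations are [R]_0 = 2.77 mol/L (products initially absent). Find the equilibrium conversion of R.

Let X = conversion of R; extent ξ = 2.77·X mol/L.
Concentrations: [R] = 2.77 − 2.77X; [V] = 5.54X.
K = [V]^2 / ([R]).
This equals 3.44 at X = 0.423 (the root in 0 < X < 1).

X = 0.423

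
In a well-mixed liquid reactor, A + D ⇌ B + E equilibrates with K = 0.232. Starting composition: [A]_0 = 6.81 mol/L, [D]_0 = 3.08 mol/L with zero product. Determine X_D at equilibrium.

Let X = conversion of D; extent ξ = 3.08·X mol/L.
Concentrations: [A] = 6.81 − 3.08X; [D] = 3.08 − 3.08X; [B] = 3.08X; [E] = 3.08X.
K = [B] [E] / ([A] [D]).
Solving K = 0.232 for X ∈ (0,1): X = 0.465.

X = 0.465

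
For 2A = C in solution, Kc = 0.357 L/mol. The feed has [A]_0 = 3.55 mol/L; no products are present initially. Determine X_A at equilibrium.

Let X = conversion of A; extent ξ = 3.55X/2 mol/L.
Concentrations: [A] = 3.55 − 3.55X; [C] = 1.77X.
Kc = [C] / ([A]^2).
Equating to 0.357 L/mol: the physical root is X = 0.539.

X = 0.539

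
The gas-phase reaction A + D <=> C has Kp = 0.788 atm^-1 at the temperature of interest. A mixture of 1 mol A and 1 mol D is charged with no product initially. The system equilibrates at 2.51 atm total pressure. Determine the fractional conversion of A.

X = 0.421

Let X = conversion of A (basis 1 mol A); extent of reaction ξ = X.
Mole table: n_A = 1 − X; n_D = 1 − X; n_C = X.
Summing: n_T = 2 − X.
With p_i = (n_i/n_T)P, Kp = p_C / (p_A p_D).
Substituting and setting equal to 0.788 atm^-1 gives a polynomial in X; the root in (0,1) is X = 0.421.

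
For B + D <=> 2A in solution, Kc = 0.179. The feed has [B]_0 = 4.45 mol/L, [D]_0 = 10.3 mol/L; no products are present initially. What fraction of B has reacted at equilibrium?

X = 0.261

Let X = conversion of B; extent ξ = 4.45·X mol/L.
Concentrations: [B] = 4.45 − 4.45X; [D] = 10.3 − 4.45X; [A] = 8.9X.
Kc = [A]^2 / ([B] [D]).
Equating to 0.179: the physical root is X = 0.261.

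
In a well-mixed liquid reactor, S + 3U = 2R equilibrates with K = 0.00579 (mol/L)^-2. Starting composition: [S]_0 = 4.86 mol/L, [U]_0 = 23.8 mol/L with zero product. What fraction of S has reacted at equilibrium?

X = 0.614

Let X = conversion of S; extent ξ = 4.86·X mol/L.
Concentrations: [S] = 4.86 − 4.86X; [U] = 23.8 − 14.6X; [R] = 9.72X.
K = [R]^2 / ([S] [U]^3).
Solving K = 0.00579 for X ∈ (0,1): X = 0.614.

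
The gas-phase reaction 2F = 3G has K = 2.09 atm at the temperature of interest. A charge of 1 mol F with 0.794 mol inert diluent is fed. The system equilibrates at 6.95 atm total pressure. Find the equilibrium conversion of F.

X = 0.400

Take 1 mol F as basis and let X be its fractional conversion, so ξ = 0.5X.
At extent ξ: n_F = 1 − X; n_G = 1.5X; n_I = 0.794 (inert).
Summing: n_T = 1.79 + 0.5X.
Mole fractions y_i = n_i/n_T; K = p_G^3 / (p_F^2) with p_i = y_i·P.
Setting this equal to 2.09 atm and taking the physical root (0 < X < 1) gives X = 0.400.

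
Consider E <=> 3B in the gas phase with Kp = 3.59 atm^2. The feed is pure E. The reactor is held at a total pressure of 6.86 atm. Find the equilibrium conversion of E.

X = 0.161

Basis: 1 mol E initially; let X = conversion of E. Extent ξ = X.
Mole table: n_E = 1 − X; n_B = 3X.
Summing: n_T = 1 + 2X.
y_i = n_i/n_T, p_i = y_i·P. Kp = p_B^3 / (p_E).
Setting this equal to 3.59 atm^2 and taking the physical root (0 < X < 1) gives X = 0.161.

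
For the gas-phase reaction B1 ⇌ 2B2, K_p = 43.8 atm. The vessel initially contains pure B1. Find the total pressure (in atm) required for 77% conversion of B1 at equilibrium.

Let X = conversion of B1 (basis 1 mol B1); extent of reaction ξ = X.
At extent ξ: n_B1 = 1 − X; n_B2 = 2X.
Summing: n_T = 1 + X.
K_p = p_B2^2 / (p_B1) with p_i = (n_i/n_T)·P.
At X = 0.77: the mole-fraction product g(X) = Π y_i^ν_i = 5.826. Since K_p = g(X)·P^{1}, P = (K_p/g)^(1/1) = (43.8/5.826)^(1/1) = 7.52 atm.

P = 7.52 atm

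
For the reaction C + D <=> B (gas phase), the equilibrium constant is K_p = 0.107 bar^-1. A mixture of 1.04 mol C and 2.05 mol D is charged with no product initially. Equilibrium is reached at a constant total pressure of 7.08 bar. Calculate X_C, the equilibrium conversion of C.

Take 1.04 mol C as basis and let X be its fractional conversion, so ξ = 1.04X.
Moles: n_C = 1.04 − 1.04X; n_D = 2.05 − 1.04X; n_B = 1.04X.
n_T = Σnᵢ = 3.09 − 1.04X.
y_i = n_i/n_T, p_i = y_i·P. K_p = p_B / (p_C p_D).
Substituting and setting equal to 0.107 bar^-1 gives a polynomial in X; the root in (0,1) is X = 0.321.

X = 0.321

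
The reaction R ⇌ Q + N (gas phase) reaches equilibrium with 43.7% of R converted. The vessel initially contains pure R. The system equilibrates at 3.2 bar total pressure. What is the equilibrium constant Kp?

Kp = 0.755 bar

Take 1 mol R as basis and let X be its fractional conversion, so ξ = X.
At extent ξ: n_R = 1 − X; n_Q = X; n_N = X.
Total moles n_T = 1 + X.
At X = 0.437: n_R = 0.563, n_Q = 0.437, n_N = 0.437, n_T = 1.44.
p_i = (n_i/n_T)·P. Kp = p_Q p_N / (p_R) = 0.755 bar.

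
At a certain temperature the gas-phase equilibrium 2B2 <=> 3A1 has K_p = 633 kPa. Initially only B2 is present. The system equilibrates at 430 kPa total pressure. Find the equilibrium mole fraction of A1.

y_A1 = 0.609

Take 1 mol B2 as basis and let X be its fractional conversion, so ξ = 0.5X.
Species balance: n_B2 = 1 − X; n_A1 = 1.5X.
Summing: n_T = 1 + 0.5X.
y_i = n_i/n_T, p_i = y_i·P. K_p = p_A1^3 / (p_B2^2).
Setting this equal to 633 kPa and taking the physical root (0 < X < 1) gives X = 0.509.
Then n_A1 = 0.764, n_T = 1.25, so y_A1 = 0.609.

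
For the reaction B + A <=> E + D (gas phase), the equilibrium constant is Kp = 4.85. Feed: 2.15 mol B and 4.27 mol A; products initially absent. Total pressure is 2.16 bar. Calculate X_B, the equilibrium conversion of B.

Basis: 2.15 mol B initially; let X = conversion of B. Extent ξ = 2.15X.
At extent ξ: n_B = 2.15 − 2.15X; n_A = 4.27 − 2.15X; n_E = 2.15X; n_D = 2.15X.
Since Δν = 0, n_T = 6.42 throughout.
With p_i = (n_i/n_T)P, Kp = p_E p_D / (p_B p_A).
Equating to 4.85 and solving on 0 < X < 1: X = 0.863.

X = 0.863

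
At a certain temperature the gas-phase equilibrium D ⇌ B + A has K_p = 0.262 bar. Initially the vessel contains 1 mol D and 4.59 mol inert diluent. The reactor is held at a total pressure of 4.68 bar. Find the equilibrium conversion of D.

X = 0.436

Let X = conversion of D (basis 1 mol D); extent of reaction ξ = X.
Mole table: n_D = 1 − X; n_B = X; n_A = X; n_I = 4.59 (inert).
n_T = Σnᵢ = 5.59 + X.
Mole fractions y_i = n_i/n_T; K_p = p_B p_A / (p_D) with p_i = y_i·P.
Substituting and setting equal to 0.262 bar gives a polynomial in X; the root in (0,1) is X = 0.436.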